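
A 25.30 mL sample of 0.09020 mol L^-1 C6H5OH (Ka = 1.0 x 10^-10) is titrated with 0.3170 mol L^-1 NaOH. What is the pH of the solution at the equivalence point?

11.42

n(C6H5OH) = 0.09020 x 0.02530 = 0.002282 mol; V(NaOH) at equivalence = 0.002282/0.3170 = 0.007199 L.
At equivalence all the acid is converted to C6H5O-; total volume = 0.02530 + 0.007199 = 0.03250 L, so [C6H5O-] = 0.002282/0.03250 = 0.07022 M.
Kb = Kw/Ka = 1.0e-14 / 1.0 x 10^-10 = 0.000100.
[OH^-] = sqrt(Kb x [C6H5O-]) = sqrt(0.000100 x 0.07022) = 0.00265 M.
pOH = 2.58, so pH = 14.00 - 2.58 = 11.42.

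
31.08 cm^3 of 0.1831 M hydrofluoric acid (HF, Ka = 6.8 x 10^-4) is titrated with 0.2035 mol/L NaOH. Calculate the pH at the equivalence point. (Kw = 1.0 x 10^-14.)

8.08

n(HF) = 0.1831 x 0.03108 = 0.005691 mol; V(NaOH) at equivalence = 0.005691/0.2035 = 0.02796 L.
At equivalence all the acid is converted to F-; total volume = 0.03108 + 0.02796 = 0.05904 L, so [F-] = 0.005691/0.05904 = 0.09638 M.
Kb = Kw/Ka = 1.0e-14 / 6.8 x 10^-4 = 1.47e-11.
[OH^-] = sqrt(Kb x [F-]) = sqrt(1.47e-11 x 0.09638) = 1.19e-6 M.
pOH = 5.92, so pH = 14.00 - 5.92 = 8.08.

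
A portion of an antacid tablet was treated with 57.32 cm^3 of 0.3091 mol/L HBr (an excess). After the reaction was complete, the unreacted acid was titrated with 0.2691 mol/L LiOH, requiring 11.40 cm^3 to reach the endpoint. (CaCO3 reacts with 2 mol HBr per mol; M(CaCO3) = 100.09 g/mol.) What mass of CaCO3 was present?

0.733 g

Total n(HBr) added = 0.3091 x 0.05732 = 0.01772 mol.
n(LiOH) used = 0.2691 x 0.01140 = 0.003068 mol, which equals the excess n(HBr).
So n(HBr) consumed by the sample = 0.01772 - 0.003068 = 0.01465 mol.
n(CaCO3) = 0.01465 / 2 = 0.007325 mol.
mass = 0.007325 mol x 100.09 g/mol = 0.733 g.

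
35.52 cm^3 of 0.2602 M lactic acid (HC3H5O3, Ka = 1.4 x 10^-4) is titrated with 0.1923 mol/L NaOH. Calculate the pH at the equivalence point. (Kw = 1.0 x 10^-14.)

n(HC3H5O3) = 0.2602 x 0.03552 = 0.009242 mol; V(NaOH) at equivalence = 0.009242/0.1923 = 0.04806 L.
At equivalence all the acid is converted to C3H5O3-; total volume = 0.03552 + 0.04806 = 0.08358 L, so [C3H5O3-] = 0.009242/0.08358 = 0.1106 M.
Kb = Kw/Ka = 1.0e-14 / 1.4 x 10^-4 = 7.14e-11.
[OH^-] = sqrt(Kb x [C3H5O3-]) = sqrt(7.14e-11 x 0.1106) = 2.81e-6 M.
pOH = 5.55, so pH = 14.00 - 5.55 = 8.45.

8.45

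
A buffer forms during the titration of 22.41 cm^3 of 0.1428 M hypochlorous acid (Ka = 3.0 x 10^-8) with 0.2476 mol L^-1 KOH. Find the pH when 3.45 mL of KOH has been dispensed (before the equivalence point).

7.08

Initial n(HClO) = 0.1428 x 0.02241 = 0.003200 mol.
n(KOH) added = 0.2476 x 0.003450 = 0.0008542 mol, converting that many moles of HClO to ClO-.
Remaining n(HClO) = 0.002346 mol; n(ClO-) = 0.0008542 mol.
By Henderson-Hasselbalch, pH = pKa + log([A^-]/[HA]) = 7.52 + log(0.0008542/0.002346) = 7.52 + (-0.44) = 7.08.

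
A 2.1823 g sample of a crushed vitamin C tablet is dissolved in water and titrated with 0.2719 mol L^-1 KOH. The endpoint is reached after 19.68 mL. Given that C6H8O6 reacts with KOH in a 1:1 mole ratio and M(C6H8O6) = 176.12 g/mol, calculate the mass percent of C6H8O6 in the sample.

n(KOH) = 0.2719 x 0.01968 = 0.005351 mol.
n(C6H8O6) = 0.005351 / 1 = 0.005351 mol.
mass of C6H8O6 = 0.005351 x 176.12 = 0.9424 g.
% purity = 0.9424 / 2.1823 x 100 = 43.2%.

43.2%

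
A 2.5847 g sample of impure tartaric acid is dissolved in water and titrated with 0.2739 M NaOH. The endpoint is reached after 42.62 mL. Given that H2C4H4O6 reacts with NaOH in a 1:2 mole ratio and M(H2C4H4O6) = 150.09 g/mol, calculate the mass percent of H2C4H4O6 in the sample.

n(NaOH) = 0.2739 x 0.04262 = 0.01167 mol.
n(H2C4H4O6) = 0.01167 / 2 = 0.005837 mol.
mass of H2C4H4O6 = 0.005837 x 150.09 = 0.8760 g.
% purity = 0.8760 / 2.5847 x 100 = 33.9%.

33.9%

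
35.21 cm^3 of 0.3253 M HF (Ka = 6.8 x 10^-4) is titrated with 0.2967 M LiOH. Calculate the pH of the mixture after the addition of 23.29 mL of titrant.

Initial n(HF) = 0.3253 x 0.03521 = 0.01145 mol.
n(LiOH) added = 0.2967 x 0.02329 = 0.006910 mol, converting that many moles of HF to F-.
Remaining n(HF) = 0.004544 mol; n(F-) = 0.006910 mol.
By Henderson-Hasselbalch, pH = pKa + log([A^-]/[HA]) = 3.17 + log(0.006910/0.004544) = 3.17 + (+0.18) = 3.35.

3.35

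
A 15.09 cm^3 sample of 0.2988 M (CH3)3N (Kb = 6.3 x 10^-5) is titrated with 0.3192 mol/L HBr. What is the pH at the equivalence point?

5.31

n((CH3)3N) = 0.2988 x 0.01509 = 0.004509 mol; V(HBr) at equivalence = 0.004509/0.3192 = 0.01413 L.
At equivalence the base is fully converted to (CH3)3NH+; total volume = 0.02922 L, so [(CH3)3NH+] = 0.004509/0.02922 = 0.1543 M.
Ka((CH3)3NH+) = Kw/Kb = 1.0e-14 / 6.3 x 10^-5 = 1.59e-10.
[H^+] = sqrt(Ka x [(CH3)3NH+]) = sqrt(1.59e-10 x 0.1543) = 4.95e-6 M.
pH = -log(4.95e-6) = 5.31.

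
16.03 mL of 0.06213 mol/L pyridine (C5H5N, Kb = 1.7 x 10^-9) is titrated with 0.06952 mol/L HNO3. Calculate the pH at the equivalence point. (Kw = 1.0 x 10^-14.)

n(C5H5N) = 0.06213 x 0.01603 = 0.0009959 mol; V(HNO3) at equivalence = 0.0009959/0.06952 = 0.01433 L.
At equivalence the base is fully converted to C5H5NH+; total volume = 0.03036 L, so [C5H5NH+] = 0.0009959/0.03036 = 0.03281 M.
Ka(C5H5NH+) = Kw/Kb = 1.0e-14 / 1.7 x 10^-9 = 5.88e-6.
[H^+] = sqrt(Ka x [C5H5NH+]) = sqrt(5.88e-6 x 0.03281) = 0.000439 M.
pH = -log(0.000439) = 3.36.

3.36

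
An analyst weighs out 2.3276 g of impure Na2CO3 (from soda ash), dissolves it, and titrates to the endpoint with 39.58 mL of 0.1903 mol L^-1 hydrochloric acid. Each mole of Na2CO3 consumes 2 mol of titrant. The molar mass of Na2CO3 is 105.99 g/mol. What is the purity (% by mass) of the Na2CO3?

n(HCl) = 0.1903 x 0.03958 = 0.007532 mol.
n(Na2CO3) = 0.007532 / 2 = 0.003766 mol.
mass of Na2CO3 = 0.003766 x 105.99 = 0.3992 g.
% purity = 0.3992 / 2.3276 x 100 = 17.1%.

17.1%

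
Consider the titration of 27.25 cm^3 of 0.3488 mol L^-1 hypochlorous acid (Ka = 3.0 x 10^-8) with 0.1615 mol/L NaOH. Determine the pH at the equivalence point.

n(HClO) = 0.3488 x 0.02725 = 0.009505 mol; V(NaOH) at equivalence = 0.009505/0.1615 = 0.05885 L.
At equivalence all the acid is converted to ClO-; total volume = 0.02725 + 0.05885 = 0.08610 L, so [ClO-] = 0.009505/0.08610 = 0.1104 M.
Kb = Kw/Ka = 1.0e-14 / 3.0 x 10^-8 = 3.33e-7.
[OH^-] = sqrt(Kb x [ClO-]) = sqrt(3.33e-7 x 0.1104) = 0.000192 M.
pOH = 3.72, so pH = 14.00 - 3.72 = 10.28.

10.28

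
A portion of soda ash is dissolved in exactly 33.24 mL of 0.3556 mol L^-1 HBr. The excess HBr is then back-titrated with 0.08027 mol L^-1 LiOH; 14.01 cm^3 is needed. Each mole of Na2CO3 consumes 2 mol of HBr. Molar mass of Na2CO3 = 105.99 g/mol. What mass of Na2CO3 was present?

Total n(HBr) added = 0.3556 x 0.03324 = 0.01182 mol.
n(LiOH) used = 0.08027 x 0.01401 = 0.001125 mol, which equals the excess n(HBr).
So n(HBr) consumed by the sample = 0.01182 - 0.001125 = 0.01070 mol.
n(Na2CO3) = 0.01070 / 2 = 0.005348 mol.
mass = 0.005348 mol x 105.99 g/mol = 0.567 g.

0.567 g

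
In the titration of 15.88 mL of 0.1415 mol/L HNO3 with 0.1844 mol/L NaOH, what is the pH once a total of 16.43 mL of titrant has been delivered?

12.38

n(acid) = 0.1415 x 0.01588 = 0.002247 mol; n(NaOH) added = 0.1844 x 0.01643 = 0.003030 mol.
Base is in excess by 0.003030 - 0.002247 = 0.0007827 mol in a total volume of 0.03231 L.
[OH^-] = 0.0007827/0.03231 = 0.02422 M, so pOH = 1.62 and pH = 14.00 - 1.62 = 12.38.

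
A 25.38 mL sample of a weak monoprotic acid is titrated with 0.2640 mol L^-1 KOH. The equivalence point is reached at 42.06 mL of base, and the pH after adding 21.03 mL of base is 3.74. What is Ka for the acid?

1.8 x 10^-4

21.03 mL is half of the equivalence volume, so this is the half-equivalence point where [HA] = [A^-].
At half-equivalence pH = pKa, so pKa = 3.74.
Ka = 10^(-3.74) = 1.8 x 10^-4.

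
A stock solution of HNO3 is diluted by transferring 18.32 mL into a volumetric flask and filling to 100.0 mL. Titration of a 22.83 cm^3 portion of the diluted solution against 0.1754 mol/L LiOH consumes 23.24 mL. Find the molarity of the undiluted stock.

n(LiOH) = 0.1754 x 0.02324 = 0.004076 mol.
n(HNO3) in the aliquot = 0.004076 mol.
[diluted HNO3] = 0.004076 / 0.02283 = 0.1785 M.
Dilution factor = 100.0/18.32 = 5.459, so [stock] = 0.1785 x 5.459 = 0.975 M.

0.975 M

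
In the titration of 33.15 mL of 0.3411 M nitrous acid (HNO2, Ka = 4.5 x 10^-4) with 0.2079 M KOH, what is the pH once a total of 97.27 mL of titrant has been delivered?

12.83

n(acid) = 0.3411 x 0.03315 = 0.01131 mol; n(KOH) added = 0.2079 x 0.09727 = 0.02022 mol.
Base is in excess by 0.02022 - 0.01131 = 0.008915 mol in a total volume of 0.1304 L.
[OH^-] = 0.008915/0.1304 = 0.06836 M, so pOH = 1.17 and pH = 14.00 - 1.17 = 12.83.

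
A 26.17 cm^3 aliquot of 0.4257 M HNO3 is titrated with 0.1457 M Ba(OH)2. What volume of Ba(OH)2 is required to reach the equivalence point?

38.2 mL

n(HNO3) = 0.4257 mol/L x 0.02617 L = 0.01114 mol.
The neutralisation is 2 HNO3 : 1 Ba(OH)2, so n(Ba(OH)2) = 0.01114 x 1/2 = 0.005570 mol.
V(Ba(OH)2) = 0.005570 / 0.1457 = 0.03823 L = 38.2 mL.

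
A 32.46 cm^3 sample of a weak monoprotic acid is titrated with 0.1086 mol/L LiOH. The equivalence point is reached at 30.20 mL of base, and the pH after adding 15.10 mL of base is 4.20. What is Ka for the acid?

6.3 x 10^-5

15.10 mL is half of the equivalence volume, so this is the half-equivalence point where [HA] = [A^-].
At half-equivalence pH = pKa, so pKa = 4.20.
Ka = 10^(-4.20) = 6.3 x 10^-5.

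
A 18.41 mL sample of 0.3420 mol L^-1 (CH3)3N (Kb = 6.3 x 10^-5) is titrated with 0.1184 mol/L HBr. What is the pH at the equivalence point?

n((CH3)3N) = 0.3420 x 0.01841 = 0.006296 mol; V(HBr) at equivalence = 0.006296/0.1184 = 0.05318 L.
At equivalence the base is fully converted to (CH3)3NH+; total volume = 0.07159 L, so [(CH3)3NH+] = 0.006296/0.07159 = 0.08795 M.
Ka((CH3)3NH+) = Kw/Kb = 1.0e-14 / 6.3 x 10^-5 = 1.59e-10.
[H^+] = sqrt(Ka x [(CH3)3NH+]) = sqrt(1.59e-10 x 0.08795) = 3.74e-6 M.
pH = -log(3.74e-6) = 5.43.

5.43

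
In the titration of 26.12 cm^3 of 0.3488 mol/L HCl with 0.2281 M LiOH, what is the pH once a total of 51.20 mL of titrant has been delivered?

12.52

n(acid) = 0.3488 x 0.02612 = 0.009111 mol; n(LiOH) added = 0.2281 x 0.05120 = 0.01168 mol.
Base is in excess by 0.01168 - 0.009111 = 0.002568 mol in a total volume of 0.07732 L.
[OH^-] = 0.002568/0.07732 = 0.03321 M, so pOH = 1.48 and pH = 14.00 - 1.48 = 12.52.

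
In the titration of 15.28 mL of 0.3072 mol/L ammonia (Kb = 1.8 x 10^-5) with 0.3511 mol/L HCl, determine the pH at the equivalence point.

5.02

n(NH3) = 0.3072 x 0.01528 = 0.004694 mol; V(HCl) at equivalence = 0.004694/0.3511 = 0.01337 L.
At equivalence the base is fully converted to NH4+; total volume = 0.02865 L, so [NH4+] = 0.004694/0.02865 = 0.1638 M.
Ka(NH4+) = Kw/Kb = 1.0e-14 / 1.8 x 10^-5 = 5.56e-10.
[H^+] = sqrt(Ka x [NH4+]) = sqrt(5.56e-10 x 0.1638) = 9.54e-6 M.
pH = -log(9.54e-6) = 5.02.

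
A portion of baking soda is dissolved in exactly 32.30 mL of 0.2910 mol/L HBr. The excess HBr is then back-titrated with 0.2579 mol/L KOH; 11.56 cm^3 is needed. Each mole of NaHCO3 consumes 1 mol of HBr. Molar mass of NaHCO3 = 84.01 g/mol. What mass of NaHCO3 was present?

0.539 g

Total n(HBr) added = 0.2910 x 0.03230 = 0.009399 mol.
n(KOH) used = 0.2579 x 0.01156 = 0.002981 mol, which equals the excess n(HBr).
So n(HBr) consumed by the sample = 0.009399 - 0.002981 = 0.006418 mol.
n(NaHCO3) = 0.006418 / 1 = 0.006418 mol.
mass = 0.006418 mol x 84.01 g/mol = 0.539 g.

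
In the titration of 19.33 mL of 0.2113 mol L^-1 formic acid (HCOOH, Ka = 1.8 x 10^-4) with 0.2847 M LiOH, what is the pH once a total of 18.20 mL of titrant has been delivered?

12.47

n(acid) = 0.2113 x 0.01933 = 0.004084 mol; n(LiOH) added = 0.2847 x 0.01820 = 0.005182 mol.
Base is in excess by 0.005182 - 0.004084 = 0.001097 mol in a total volume of 0.03753 L.
[OH^-] = 0.001097/0.03753 = 0.02923 M, so pOH = 1.53 and pH = 14.00 - 1.53 = 12.47.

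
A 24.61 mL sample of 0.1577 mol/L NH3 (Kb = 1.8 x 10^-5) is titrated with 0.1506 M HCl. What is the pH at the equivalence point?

n(NH3) = 0.1577 x 0.02461 = 0.003881 mol; V(HCl) at equivalence = 0.003881/0.1506 = 0.02577 L.
At equivalence the base is fully converted to NH4+; total volume = 0.05038 L, so [NH4+] = 0.003881/0.05038 = 0.07703 M.
Ka(NH4+) = Kw/Kb = 1.0e-14 / 1.8 x 10^-5 = 5.56e-10.
[H^+] = sqrt(Ka x [NH4+]) = sqrt(5.56e-10 x 0.07703) = 6.54e-6 M.
pH = -log(6.54e-6) = 5.18.

5.18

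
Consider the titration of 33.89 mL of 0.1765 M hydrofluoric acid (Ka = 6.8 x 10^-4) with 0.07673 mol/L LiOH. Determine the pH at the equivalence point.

7.95

n(HF) = 0.1765 x 0.03389 = 0.005982 mol; V(LiOH) at equivalence = 0.005982/0.07673 = 0.07796 L.
At equivalence all the acid is converted to F-; total volume = 0.03389 + 0.07796 = 0.1118 L, so [F-] = 0.005982/0.1118 = 0.05348 M.
Kb = Kw/Ka = 1.0e-14 / 6.8 x 10^-4 = 1.47e-11.
[OH^-] = sqrt(Kb x [F-]) = sqrt(1.47e-11 x 0.05348) = 8.87e-7 M.
pOH = 6.05, so pH = 14.00 - 6.05 = 7.95.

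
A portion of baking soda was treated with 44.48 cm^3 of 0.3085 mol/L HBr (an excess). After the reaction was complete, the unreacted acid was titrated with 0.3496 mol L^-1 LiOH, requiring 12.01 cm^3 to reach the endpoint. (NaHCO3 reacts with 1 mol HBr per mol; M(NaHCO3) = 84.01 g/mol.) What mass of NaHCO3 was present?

Total n(HBr) added = 0.3085 x 0.04448 = 0.01372 mol.
n(LiOH) used = 0.3496 x 0.01201 = 0.004199 mol, which equals the excess n(HBr).
So n(HBr) consumed by the sample = 0.01372 - 0.004199 = 0.009523 mol.
n(NaHCO3) = 0.009523 / 1 = 0.009523 mol.
mass = 0.009523 mol x 84.01 g/mol = 0.800 g.

0.800 g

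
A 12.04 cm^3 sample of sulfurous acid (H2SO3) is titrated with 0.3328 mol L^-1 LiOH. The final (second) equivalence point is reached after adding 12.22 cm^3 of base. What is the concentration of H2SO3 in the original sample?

n(LiOH) = 0.3328 x 0.01222 = 0.004067 mol.
At the final (second) equivalence point, 2 mol OH^- react per mol H2SO3, so n(H2SO3) = 0.004067 / 2 = 0.002033 mol.
[H2SO3] = 0.002033 / 0.01204 L = 0.169 M.

0.169 M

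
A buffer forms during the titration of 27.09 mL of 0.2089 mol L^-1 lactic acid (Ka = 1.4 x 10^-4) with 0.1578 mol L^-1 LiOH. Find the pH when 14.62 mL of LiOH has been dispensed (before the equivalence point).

3.69

Initial n(HC3H5O3) = 0.2089 x 0.02709 = 0.005659 mol.
n(LiOH) added = 0.1578 x 0.01462 = 0.002307 mol, converting that many moles of HC3H5O3 to C3H5O3-.
Remaining n(HC3H5O3) = 0.003352 mol; n(C3H5O3-) = 0.002307 mol.
By Henderson-Hasselbalch, pH = pKa + log([A^-]/[HA]) = 3.85 + log(0.002307/0.003352) = 3.85 + (-0.16) = 3.69.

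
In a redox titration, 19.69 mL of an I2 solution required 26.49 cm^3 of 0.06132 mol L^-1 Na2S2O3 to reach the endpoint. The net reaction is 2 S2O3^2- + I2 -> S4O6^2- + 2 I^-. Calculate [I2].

n(Na2S2O3) = 0.06132 x 0.02649 = 0.001624 mol.
From the balanced equation, 2 mol Na2S2O3 reacts with 1 mol I2, so n(I2) = 0.001624 x 1/2 = 0.0008122 mol.
[I2] = 0.0008122 / 0.01969 L = 0.0412 M.

0.0412 M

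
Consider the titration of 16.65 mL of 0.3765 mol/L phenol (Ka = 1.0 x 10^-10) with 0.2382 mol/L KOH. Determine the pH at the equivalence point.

n(C6H5OH) = 0.3765 x 0.01665 = 0.006269 mol; V(KOH) at equivalence = 0.006269/0.2382 = 0.02632 L.
At equivalence all the acid is converted to C6H5O-; total volume = 0.01665 + 0.02632 = 0.04297 L, so [C6H5O-] = 0.006269/0.04297 = 0.1459 M.
Kb = Kw/Ka = 1.0e-14 / 1.0 x 10^-10 = 0.000100.
[OH^-] = sqrt(Kb x [C6H5O-]) = sqrt(0.000100 x 0.1459) = 0.00382 M.
pOH = 2.42, so pH = 14.00 - 2.42 = 11.58.

11.58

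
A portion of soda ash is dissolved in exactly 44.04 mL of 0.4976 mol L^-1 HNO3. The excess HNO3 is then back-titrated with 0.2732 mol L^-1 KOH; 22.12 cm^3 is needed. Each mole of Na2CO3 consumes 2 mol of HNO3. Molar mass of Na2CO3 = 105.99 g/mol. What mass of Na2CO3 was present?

Total n(HNO3) added = 0.4976 x 0.04404 = 0.02191 mol.
n(KOH) used = 0.2732 x 0.02212 = 0.006043 mol, which equals the excess n(HNO3).
So n(HNO3) consumed by the sample = 0.02191 - 0.006043 = 0.01587 mol.
n(Na2CO3) = 0.01587 / 2 = 0.007936 mol.
mass = 0.007936 mol x 105.99 g/mol = 0.841 g.

0.841 g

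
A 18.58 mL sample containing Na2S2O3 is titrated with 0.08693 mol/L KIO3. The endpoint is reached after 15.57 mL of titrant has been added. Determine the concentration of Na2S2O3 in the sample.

0.437 M

n(KIO3) = 0.08693 x 0.01557 = 0.001354 mol.
From the balanced equation, 1 mol KIO3 reacts with 6 mol Na2S2O3, so n(Na2S2O3) = 0.001354 x 6/1 = 0.008121 mol.
[Na2S2O3] = 0.008121 / 0.01858 L = 0.437 M.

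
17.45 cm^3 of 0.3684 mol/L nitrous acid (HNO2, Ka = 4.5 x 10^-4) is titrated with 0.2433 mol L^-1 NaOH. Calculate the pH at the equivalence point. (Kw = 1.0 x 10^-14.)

8.26

n(HNO2) = 0.3684 x 0.01745 = 0.006429 mol; V(NaOH) at equivalence = 0.006429/0.2433 = 0.02642 L.
At equivalence all the acid is converted to NO2-; total volume = 0.01745 + 0.02642 = 0.04387 L, so [NO2-] = 0.006429/0.04387 = 0.1465 M.
Kb = Kw/Ka = 1.0e-14 / 4.5 x 10^-4 = 2.22e-11.
[OH^-] = sqrt(Kb x [NO2-]) = sqrt(2.22e-11 x 0.1465) = 1.80e-6 M.
pOH = 5.74, so pH = 14.00 - 5.74 = 8.26.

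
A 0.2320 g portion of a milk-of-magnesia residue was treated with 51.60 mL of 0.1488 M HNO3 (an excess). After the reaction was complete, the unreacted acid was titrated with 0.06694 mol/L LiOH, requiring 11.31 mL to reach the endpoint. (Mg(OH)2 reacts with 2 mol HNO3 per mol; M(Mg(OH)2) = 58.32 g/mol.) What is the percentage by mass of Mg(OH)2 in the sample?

87.0%

Total n(HNO3) added = 0.1488 x 0.05160 = 0.007678 mol.
n(LiOH) used = 0.06694 x 0.01131 = 0.0007571 mol, which equals the excess n(HNO3).
So n(HNO3) consumed by the sample = 0.007678 - 0.0007571 = 0.006921 mol.
n(Mg(OH)2) = 0.006921 / 2 = 0.003460 mol.
mass Mg(OH)2 = 0.003460 x 58.32 = 0.2018 g, so %Mg(OH)2 = 0.2018/0.2320 x 100 = 87.0%.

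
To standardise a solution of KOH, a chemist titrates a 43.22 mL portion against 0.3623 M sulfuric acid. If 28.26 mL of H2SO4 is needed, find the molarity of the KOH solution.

0.474 M

n(H2SO4) delivered = 0.3623 x 0.02826 = 0.01024 mol.
The reaction is 2 KOH + 1 H2SO4, so n(KOH) = 0.01024 x 2/1 = 0.02048 mol.
[KOH] = 0.02048 mol / 0.04322 L = 0.474 M.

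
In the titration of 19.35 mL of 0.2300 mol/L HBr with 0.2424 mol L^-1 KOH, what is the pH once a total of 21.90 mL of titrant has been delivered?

n(acid) = 0.2300 x 0.01935 = 0.004451 mol; n(KOH) added = 0.2424 x 0.02190 = 0.005309 mol.
Base is in excess by 0.005309 - 0.004451 = 0.0008581 mol in a total volume of 0.04125 L.
[OH^-] = 0.0008581/0.04125 = 0.02080 M, so pOH = 1.68 and pH = 14.00 - 1.68 = 12.32.

12.32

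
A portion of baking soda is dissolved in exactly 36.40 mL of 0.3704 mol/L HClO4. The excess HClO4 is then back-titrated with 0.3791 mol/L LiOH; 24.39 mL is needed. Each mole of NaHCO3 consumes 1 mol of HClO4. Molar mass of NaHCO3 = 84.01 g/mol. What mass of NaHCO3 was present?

0.356 g

Total n(HClO4) added = 0.3704 x 0.03640 = 0.01348 mol.
n(LiOH) used = 0.3791 x 0.02439 = 0.009246 mol, which equals the excess n(HClO4).
So n(HClO4) consumed by the sample = 0.01348 - 0.009246 = 0.004236 mol.
n(NaHCO3) = 0.004236 / 1 = 0.004236 mol.
mass = 0.004236 mol x 84.01 g/mol = 0.356 g.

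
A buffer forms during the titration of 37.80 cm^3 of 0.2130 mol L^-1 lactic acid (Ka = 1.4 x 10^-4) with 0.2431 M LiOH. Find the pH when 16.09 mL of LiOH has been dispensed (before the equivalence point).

3.83

Initial n(HC3H5O3) = 0.2130 x 0.03780 = 0.008051 mol.
n(LiOH) added = 0.2431 x 0.01609 = 0.003911 mol, converting that many moles of HC3H5O3 to C3H5O3-.
Remaining n(HC3H5O3) = 0.004140 mol; n(C3H5O3-) = 0.003911 mol.
By Henderson-Hasselbalch, pH = pKa + log([A^-]/[HA]) = 3.85 + log(0.003911/0.004140) = 3.85 + (-0.02) = 3.83.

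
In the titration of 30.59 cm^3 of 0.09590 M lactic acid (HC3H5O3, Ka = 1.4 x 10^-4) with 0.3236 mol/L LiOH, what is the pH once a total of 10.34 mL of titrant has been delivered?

12.00

n(acid) = 0.09590 x 0.03059 = 0.002934 mol; n(LiOH) added = 0.3236 x 0.01034 = 0.003346 mol.
Base is in excess by 0.003346 - 0.002934 = 0.0004124 mol in a total volume of 0.04093 L.
[OH^-] = 0.0004124/0.04093 = 0.01008 M, so pOH = 2.00 and pH = 14.00 - 2.00 = 12.00.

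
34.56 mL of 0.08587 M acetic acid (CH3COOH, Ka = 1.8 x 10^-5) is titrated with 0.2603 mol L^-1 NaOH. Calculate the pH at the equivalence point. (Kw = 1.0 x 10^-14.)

n(CH3COOH) = 0.08587 x 0.03456 = 0.002968 mol; V(NaOH) at equivalence = 0.002968/0.2603 = 0.01140 L.
At equivalence all the acid is converted to CH3COO-; total volume = 0.03456 + 0.01140 = 0.04596 L, so [CH3COO-] = 0.002968/0.04596 = 0.06457 M.
Kb = Kw/Ka = 1.0e-14 / 1.8 x 10^-5 = 5.56e-10.
[OH^-] = sqrt(Kb x [CH3COO-]) = sqrt(5.56e-10 x 0.06457) = 5.99e-6 M.
pOH = 5.22, so pH = 14.00 - 5.22 = 8.78.

8.78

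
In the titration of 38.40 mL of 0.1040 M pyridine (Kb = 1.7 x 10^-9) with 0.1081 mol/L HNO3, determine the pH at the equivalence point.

3.25

n(C5H5N) = 0.1040 x 0.03840 = 0.003994 mol; V(HNO3) at equivalence = 0.003994/0.1081 = 0.03694 L.
At equivalence the base is fully converted to C5H5NH+; total volume = 0.07534 L, so [C5H5NH+] = 0.003994/0.07534 = 0.05301 M.
Ka(C5H5NH+) = Kw/Kb = 1.0e-14 / 1.7 x 10^-9 = 5.88e-6.
[H^+] = sqrt(Ka x [C5H5NH+]) = sqrt(5.88e-6 x 0.05301) = 0.000558 M.
pH = -log(0.000558) = 3.25.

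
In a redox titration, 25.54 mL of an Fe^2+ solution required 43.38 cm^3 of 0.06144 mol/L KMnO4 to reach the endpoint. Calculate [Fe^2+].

0.522 M

n(KMnO4) = 0.06144 x 0.04338 = 0.002665 mol.
From the balanced equation, 1 mol KMnO4 reacts with 5 mol Fe^2+, so n(Fe^2+) = 0.002665 x 5/1 = 0.01333 mol.
[Fe^2+] = 0.01333 / 0.02554 L = 0.522 M.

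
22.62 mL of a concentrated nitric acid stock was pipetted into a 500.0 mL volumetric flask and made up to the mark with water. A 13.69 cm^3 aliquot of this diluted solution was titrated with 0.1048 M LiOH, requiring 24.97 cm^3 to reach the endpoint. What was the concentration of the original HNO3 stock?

4.23 M

n(LiOH) = 0.1048 x 0.02497 = 0.002617 mol.
n(HNO3) in the aliquot = 0.002617 mol.
[diluted HNO3] = 0.002617 / 0.01369 = 0.1912 M.
Dilution factor = 500.0/22.62 = 22.10, so [stock] = 0.1912 x 22.10 = 4.23 M.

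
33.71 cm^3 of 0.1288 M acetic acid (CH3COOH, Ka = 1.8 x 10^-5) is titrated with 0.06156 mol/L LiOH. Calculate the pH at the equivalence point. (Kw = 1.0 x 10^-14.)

8.68

n(CH3COOH) = 0.1288 x 0.03371 = 0.004342 mol; V(LiOH) at equivalence = 0.004342/0.06156 = 0.07053 L.
At equivalence all the acid is converted to CH3COO-; total volume = 0.03371 + 0.07053 = 0.1042 L, so [CH3COO-] = 0.004342/0.1042 = 0.04165 M.
Kb = Kw/Ka = 1.0e-14 / 1.8 x 10^-5 = 5.56e-10.
[OH^-] = sqrt(Kb x [CH3COO-]) = sqrt(5.56e-10 x 0.04165) = 4.81e-6 M.
pOH = 5.32, so pH = 14.00 - 5.32 = 8.68.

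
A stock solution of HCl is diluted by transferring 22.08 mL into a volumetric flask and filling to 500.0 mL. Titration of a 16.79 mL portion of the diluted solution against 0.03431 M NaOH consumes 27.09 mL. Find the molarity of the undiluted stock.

1.25 M

n(NaOH) = 0.03431 x 0.02709 = 0.0009295 mol.
n(HCl) in the aliquot = 0.0009295 mol.
[diluted HCl] = 0.0009295 / 0.01679 = 0.05536 M.
Dilution factor = 500.0/22.08 = 22.64, so [stock] = 0.05536 x 22.64 = 1.25 M.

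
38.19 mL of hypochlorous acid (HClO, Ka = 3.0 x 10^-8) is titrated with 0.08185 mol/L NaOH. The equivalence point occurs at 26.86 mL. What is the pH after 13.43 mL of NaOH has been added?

7.52

13.43 mL is exactly half the equivalence volume (26.86/2), i.e. the half-equivalence point.
There, n(HA) = n(A^-), so pH = pKa = -log(3.0 x 10^-8) = 7.52.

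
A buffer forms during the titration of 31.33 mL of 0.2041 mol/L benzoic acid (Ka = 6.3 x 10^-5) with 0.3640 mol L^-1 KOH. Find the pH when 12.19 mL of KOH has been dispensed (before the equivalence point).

4.56

Initial n(C6H5COOH) = 0.2041 x 0.03133 = 0.006394 mol.
n(KOH) added = 0.3640 x 0.01219 = 0.004437 mol, converting that many moles of C6H5COOH to C6H5COO-.
Remaining n(C6H5COOH) = 0.001957 mol; n(C6H5COO-) = 0.004437 mol.
By Henderson-Hasselbalch, pH = pKa + log([A^-]/[HA]) = 4.20 + log(0.004437/0.001957) = 4.20 + (+0.36) = 4.56.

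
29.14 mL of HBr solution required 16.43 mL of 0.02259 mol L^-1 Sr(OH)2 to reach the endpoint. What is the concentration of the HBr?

n(Sr(OH)2) delivered = 0.02259 x 0.01643 = 0.0003712 mol.
The reaction is 2 HBr + 1 Sr(OH)2, so n(HBr) = 0.0003712 x 2/1 = 0.0007423 mol.
[HBr] = 0.0007423 mol / 0.02914 L = 0.0255 M.

0.0255 M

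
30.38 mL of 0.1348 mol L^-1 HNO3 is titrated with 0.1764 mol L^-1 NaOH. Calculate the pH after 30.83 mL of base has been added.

n(acid) = 0.1348 x 0.03038 = 0.004095 mol; n(NaOH) added = 0.1764 x 0.03083 = 0.005438 mol.
Base is in excess by 0.005438 - 0.004095 = 0.001343 mol in a total volume of 0.06121 L.
[OH^-] = 0.001343/0.06121 = 0.02194 M, so pOH = 1.66 and pH = 14.00 - 1.66 = 12.34.

12.34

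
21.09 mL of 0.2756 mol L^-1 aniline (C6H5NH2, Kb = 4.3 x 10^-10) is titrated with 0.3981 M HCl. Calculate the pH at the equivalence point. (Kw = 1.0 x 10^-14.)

2.71

n(C6H5NH2) = 0.2756 x 0.02109 = 0.005812 mol; V(HCl) at equivalence = 0.005812/0.3981 = 0.01460 L.
At equivalence the base is fully converted to C6H5NH3+; total volume = 0.03569 L, so [C6H5NH3+] = 0.005812/0.03569 = 0.1629 M.
Ka(C6H5NH3+) = Kw/Kb = 1.0e-14 / 4.3 x 10^-10 = 2.33e-5.
[H^+] = sqrt(Ka x [C6H5NH3+]) = sqrt(2.33e-5 x 0.1629) = 0.00195 M.
pH = -log(0.00195) = 2.71.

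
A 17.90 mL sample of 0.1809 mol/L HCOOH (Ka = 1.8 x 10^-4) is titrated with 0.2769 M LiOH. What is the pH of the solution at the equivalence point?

n(HCOOH) = 0.1809 x 0.01790 = 0.003238 mol; V(LiOH) at equivalence = 0.003238/0.2769 = 0.01169 L.
At equivalence all the acid is converted to HCOO-; total volume = 0.01790 + 0.01169 = 0.02959 L, so [HCOO-] = 0.003238/0.02959 = 0.1094 M.
Kb = Kw/Ka = 1.0e-14 / 1.8 x 10^-4 = 5.56e-11.
[OH^-] = sqrt(Kb x [HCOO-]) = sqrt(5.56e-11 x 0.1094) = 2.47e-6 M.
pOH = 5.61, so pH = 14.00 - 5.61 = 8.39.

8.39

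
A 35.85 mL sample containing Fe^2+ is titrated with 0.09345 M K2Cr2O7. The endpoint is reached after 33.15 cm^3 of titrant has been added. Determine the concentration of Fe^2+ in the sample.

0.518 M

n(K2Cr2O7) = 0.09345 x 0.03315 = 0.003098 mol.
From the balanced equation, 1 mol K2Cr2O7 reacts with 6 mol Fe^2+, so n(Fe^2+) = 0.003098 x 6/1 = 0.01859 mol.
[Fe^2+] = 0.01859 / 0.03585 L = 0.518 M.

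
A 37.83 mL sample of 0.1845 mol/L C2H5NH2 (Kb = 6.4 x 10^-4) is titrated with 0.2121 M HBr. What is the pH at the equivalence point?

5.91

n(C2H5NH2) = 0.1845 x 0.03783 = 0.006980 mol; V(HBr) at equivalence = 0.006980/0.2121 = 0.03291 L.
At equivalence the base is fully converted to C2H5NH3+; total volume = 0.07074 L, so [C2H5NH3+] = 0.006980/0.07074 = 0.09867 M.
Ka(C2H5NH3+) = Kw/Kb = 1.0e-14 / 6.4 x 10^-4 = 1.56e-11.
[H^+] = sqrt(Ka x [C2H5NH3+]) = sqrt(1.56e-11 x 0.09867) = 1.24e-6 M.
pH = -log(1.24e-6) = 5.91.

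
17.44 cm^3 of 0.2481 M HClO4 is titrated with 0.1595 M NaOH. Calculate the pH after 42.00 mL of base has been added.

12.60

n(acid) = 0.2481 x 0.01744 = 0.004327 mol; n(NaOH) added = 0.1595 x 0.04200 = 0.006699 mol.
Base is in excess by 0.006699 - 0.004327 = 0.002372 mol in a total volume of 0.05944 L.
[OH^-] = 0.002372/0.05944 = 0.03991 M, so pOH = 1.40 and pH = 14.00 - 1.40 = 12.60.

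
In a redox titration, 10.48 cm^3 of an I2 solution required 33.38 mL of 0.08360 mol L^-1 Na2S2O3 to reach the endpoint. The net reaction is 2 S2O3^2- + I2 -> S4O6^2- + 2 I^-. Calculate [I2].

0.133 M

n(Na2S2O3) = 0.08360 x 0.03338 = 0.002791 mol.
From the balanced equation, 2 mol Na2S2O3 reacts with 1 mol I2, so n(I2) = 0.002791 x 1/2 = 0.001395 mol.
[I2] = 0.001395 / 0.01048 L = 0.133 M.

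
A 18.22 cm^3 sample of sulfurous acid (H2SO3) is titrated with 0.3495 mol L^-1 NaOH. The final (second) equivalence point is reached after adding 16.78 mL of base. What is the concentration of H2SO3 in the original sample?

0.161 M

n(NaOH) = 0.3495 x 0.01678 = 0.005865 mol.
At the final (second) equivalence point, 2 mol OH^- react per mol H2SO3, so n(H2SO3) = 0.005865 / 2 = 0.002932 mol.
[H2SO3] = 0.002932 / 0.01822 L = 0.161 M.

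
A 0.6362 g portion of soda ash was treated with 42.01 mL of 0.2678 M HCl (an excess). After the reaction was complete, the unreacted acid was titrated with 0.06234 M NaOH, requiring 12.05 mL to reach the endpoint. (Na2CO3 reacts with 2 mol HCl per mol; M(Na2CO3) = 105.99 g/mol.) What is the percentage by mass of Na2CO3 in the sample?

87.5%

Total n(HCl) added = 0.2678 x 0.04201 = 0.01125 mol.
n(NaOH) used = 0.06234 x 0.01205 = 0.0007512 mol, which equals the excess n(HCl).
So n(HCl) consumed by the sample = 0.01125 - 0.0007512 = 0.01050 mol.
n(Na2CO3) = 0.01050 / 2 = 0.005250 mol.
mass Na2CO3 = 0.005250 x 105.99 = 0.5564 g, so %Na2CO3 = 0.5564/0.6362 x 100 = 87.5%.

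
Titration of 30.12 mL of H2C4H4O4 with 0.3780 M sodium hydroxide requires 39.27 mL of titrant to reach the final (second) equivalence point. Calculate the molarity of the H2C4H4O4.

n(NaOH) = 0.3780 x 0.03927 = 0.01484 mol.
At the final (second) equivalence point, 2 mol OH^- react per mol H2C4H4O4, so n(H2C4H4O4) = 0.01484 / 2 = 0.007422 mol.
[H2C4H4O4] = 0.007422 / 0.03012 L = 0.246 M.

0.246 M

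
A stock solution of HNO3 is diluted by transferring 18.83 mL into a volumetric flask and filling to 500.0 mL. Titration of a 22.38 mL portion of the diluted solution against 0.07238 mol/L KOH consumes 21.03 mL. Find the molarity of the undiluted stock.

n(KOH) = 0.07238 x 0.02103 = 0.001522 mol.
n(HNO3) in the aliquot = 0.001522 mol.
[diluted HNO3] = 0.001522 / 0.02238 = 0.06801 M.
Dilution factor = 500.0/18.83 = 26.55, so [stock] = 0.06801 x 26.55 = 1.81 M.

1.81 M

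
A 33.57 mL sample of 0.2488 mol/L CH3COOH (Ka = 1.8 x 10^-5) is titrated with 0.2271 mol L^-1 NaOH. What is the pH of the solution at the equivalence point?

8.91

n(CH3COOH) = 0.2488 x 0.03357 = 0.008352 mol; V(NaOH) at equivalence = 0.008352/0.2271 = 0.03678 L.
At equivalence all the acid is converted to CH3COO-; total volume = 0.03357 + 0.03678 = 0.07035 L, so [CH3COO-] = 0.008352/0.07035 = 0.1187 M.
Kb = Kw/Ka = 1.0e-14 / 1.8 x 10^-5 = 5.56e-10.
[OH^-] = sqrt(Kb x [CH3COO-]) = sqrt(5.56e-10 x 0.1187) = 8.12e-6 M.
pOH = 5.09, so pH = 14.00 - 5.09 = 8.91.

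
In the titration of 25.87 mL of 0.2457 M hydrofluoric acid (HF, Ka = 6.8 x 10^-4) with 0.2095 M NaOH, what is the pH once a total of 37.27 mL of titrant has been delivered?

n(acid) = 0.2457 x 0.02587 = 0.006356 mol; n(NaOH) added = 0.2095 x 0.03727 = 0.007808 mol.
Base is in excess by 0.007808 - 0.006356 = 0.001452 mol in a total volume of 0.06314 L.
[OH^-] = 0.001452/0.06314 = 0.02299 M, so pOH = 1.64 and pH = 14.00 - 1.64 = 12.36.

12.36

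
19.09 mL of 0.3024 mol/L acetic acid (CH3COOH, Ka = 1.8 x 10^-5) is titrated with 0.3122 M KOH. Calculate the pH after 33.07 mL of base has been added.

n(acid) = 0.3024 x 0.01909 = 0.005773 mol; n(KOH) added = 0.3122 x 0.03307 = 0.01032 mol.
Base is in excess by 0.01032 - 0.005773 = 0.004552 mol in a total volume of 0.05216 L.
[OH^-] = 0.004552/0.05216 = 0.08726 M, so pOH = 1.06 and pH = 14.00 - 1.06 = 12.94.

12.94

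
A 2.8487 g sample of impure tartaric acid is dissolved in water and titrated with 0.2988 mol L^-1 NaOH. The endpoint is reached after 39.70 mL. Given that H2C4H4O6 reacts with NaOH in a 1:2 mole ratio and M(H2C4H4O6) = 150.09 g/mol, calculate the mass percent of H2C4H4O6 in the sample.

31.2%

n(NaOH) = 0.2988 x 0.03970 = 0.01186 mol.
n(H2C4H4O6) = 0.01186 / 2 = 0.005931 mol.
mass of H2C4H4O6 = 0.005931 x 150.09 = 0.8902 g.
% purity = 0.8902 / 2.8487 x 100 = 31.2%.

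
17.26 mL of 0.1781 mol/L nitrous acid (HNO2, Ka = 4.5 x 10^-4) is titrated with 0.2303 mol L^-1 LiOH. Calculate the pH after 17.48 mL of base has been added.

12.44

n(acid) = 0.1781 x 0.01726 = 0.003074 mol; n(LiOH) added = 0.2303 x 0.01748 = 0.004026 mol.
Base is in excess by 0.004026 - 0.003074 = 0.0009516 mol in a total volume of 0.03474 L.
[OH^-] = 0.0009516/0.03474 = 0.02739 M, so pOH = 1.56 and pH = 14.00 - 1.56 = 12.44.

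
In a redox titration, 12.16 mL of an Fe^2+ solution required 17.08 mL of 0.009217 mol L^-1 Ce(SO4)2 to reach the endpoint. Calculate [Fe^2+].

n(Ce(SO4)2) = 0.009217 x 0.01708 = 0.0001574 mol.
From the balanced equation, 1 mol Ce(SO4)2 reacts with 1 mol Fe^2+, so n(Fe^2+) = 0.0001574 x 1/1 = 0.0001574 mol.
[Fe^2+] = 0.0001574 / 0.01216 L = 0.0129 M.

0.0129 M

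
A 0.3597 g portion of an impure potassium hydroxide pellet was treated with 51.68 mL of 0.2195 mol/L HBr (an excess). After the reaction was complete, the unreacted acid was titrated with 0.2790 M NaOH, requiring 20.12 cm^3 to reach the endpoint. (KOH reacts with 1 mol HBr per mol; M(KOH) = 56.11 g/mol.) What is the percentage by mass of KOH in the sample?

Total n(HBr) added = 0.2195 x 0.05168 = 0.01134 mol.
n(NaOH) used = 0.2790 x 0.02012 = 0.005613 mol, which equals the excess n(HBr).
So n(HBr) consumed by the sample = 0.01134 - 0.005613 = 0.005730 mol.
n(KOH) = 0.005730 / 1 = 0.005730 mol.
mass KOH = 0.005730 x 56.11 = 0.3215 g, so %KOH = 0.3215/0.3597 x 100 = 89.4%.

89.4%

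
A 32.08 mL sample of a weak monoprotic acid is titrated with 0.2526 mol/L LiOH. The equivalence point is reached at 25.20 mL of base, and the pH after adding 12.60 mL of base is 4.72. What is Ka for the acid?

1.9 x 10^-5

12.60 mL is half of the equivalence volume, so this is the half-equivalence point where [HA] = [A^-].
At half-equivalence pH = pKa, so pKa = 4.72.
Ka = 10^(-4.72) = 1.9 x 10^-5.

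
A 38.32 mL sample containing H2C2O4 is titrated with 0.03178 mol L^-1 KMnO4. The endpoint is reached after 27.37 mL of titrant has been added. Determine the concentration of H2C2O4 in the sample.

0.0567 M

n(KMnO4) = 0.03178 x 0.02737 = 0.0008698 mol.
From the balanced equation, 2 mol KMnO4 reacts with 5 mol H2C2O4, so n(H2C2O4) = 0.0008698 x 5/2 = 0.002175 mol.
[H2C2O4] = 0.002175 / 0.03832 L = 0.0567 M.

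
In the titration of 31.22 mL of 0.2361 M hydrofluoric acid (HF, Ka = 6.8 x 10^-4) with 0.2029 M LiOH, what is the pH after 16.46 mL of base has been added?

Initial n(HF) = 0.2361 x 0.03122 = 0.007371 mol.
n(LiOH) added = 0.2029 x 0.01646 = 0.003340 mol, converting that many moles of HF to F-.
Remaining n(HF) = 0.004031 mol; n(F-) = 0.003340 mol.
By Henderson-Hasselbalch, pH = pKa + log([A^-]/[HA]) = 3.17 + log(0.003340/0.004031) = 3.17 + (-0.08) = 3.09.

3.09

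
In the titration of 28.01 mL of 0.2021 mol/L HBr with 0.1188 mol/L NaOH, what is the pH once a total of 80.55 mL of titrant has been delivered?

12.56

n(acid) = 0.2021 x 0.02801 = 0.005661 mol; n(NaOH) added = 0.1188 x 0.08055 = 0.009569 mol.
Base is in excess by 0.009569 - 0.005661 = 0.003909 mol in a total volume of 0.1086 L.
[OH^-] = 0.003909/0.1086 = 0.03600 M, so pOH = 1.44 and pH = 14.00 - 1.44 = 12.56.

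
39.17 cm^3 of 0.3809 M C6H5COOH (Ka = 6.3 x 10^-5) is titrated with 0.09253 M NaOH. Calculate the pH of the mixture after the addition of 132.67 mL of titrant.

Initial n(C6H5COOH) = 0.3809 x 0.03917 = 0.01492 mol.
n(NaOH) added = 0.09253 x 0.1327 = 0.01228 mol, converting that many moles of C6H5COOH to C6H5COO-.
Remaining n(C6H5COOH) = 0.002644 mol; n(C6H5COO-) = 0.01228 mol.
By Henderson-Hasselbalch, pH = pKa + log([A^-]/[HA]) = 4.20 + log(0.01228/0.002644) = 4.20 + (+0.67) = 4.87.

4.87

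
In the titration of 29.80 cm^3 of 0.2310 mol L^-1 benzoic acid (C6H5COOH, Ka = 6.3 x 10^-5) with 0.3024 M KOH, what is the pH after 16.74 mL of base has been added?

Initial n(C6H5COOH) = 0.2310 x 0.02980 = 0.006884 mol.
n(KOH) added = 0.3024 x 0.01674 = 0.005062 mol, converting that many moles of C6H5COOH to C6H5COO-.
Remaining n(C6H5COOH) = 0.001822 mol; n(C6H5COO-) = 0.005062 mol.
By Henderson-Hasselbalch, pH = pKa + log([A^-]/[HA]) = 4.20 + log(0.005062/0.001822) = 4.20 + (+0.44) = 4.64.

4.64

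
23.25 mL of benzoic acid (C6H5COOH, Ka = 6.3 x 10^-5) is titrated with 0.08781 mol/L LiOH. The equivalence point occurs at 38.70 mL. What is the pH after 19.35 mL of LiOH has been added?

19.35 mL is exactly half the equivalence volume (38.70/2), i.e. the half-equivalence point.
There, n(HA) = n(A^-), so pH = pKa = -log(6.3 x 10^-5) = 4.20.

4.20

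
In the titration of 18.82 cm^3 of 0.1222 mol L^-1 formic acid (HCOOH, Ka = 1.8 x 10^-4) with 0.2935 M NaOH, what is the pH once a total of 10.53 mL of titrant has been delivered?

12.43

n(acid) = 0.1222 x 0.01882 = 0.002300 mol; n(NaOH) added = 0.2935 x 0.01053 = 0.003091 mol.
Base is in excess by 0.003091 - 0.002300 = 0.0007908 mol in a total volume of 0.02935 L.
[OH^-] = 0.0007908/0.02935 = 0.02694 M, so pOH = 1.57 and pH = 14.00 - 1.57 = 12.43.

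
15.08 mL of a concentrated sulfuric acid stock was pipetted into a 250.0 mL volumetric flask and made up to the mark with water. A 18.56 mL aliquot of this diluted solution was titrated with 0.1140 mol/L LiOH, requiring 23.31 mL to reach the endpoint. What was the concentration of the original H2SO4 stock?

1.19 M

n(LiOH) = 0.1140 x 0.02331 = 0.002657 mol.
n(H2SO4) in the aliquot = 0.002657 x 1/2 = 0.001329 mol.
[diluted H2SO4] = 0.001329 / 0.01856 = 0.07159 M.
Dilution factor = 250.0/15.08 = 16.58, so [stock] = 0.07159 x 16.58 = 1.19 M.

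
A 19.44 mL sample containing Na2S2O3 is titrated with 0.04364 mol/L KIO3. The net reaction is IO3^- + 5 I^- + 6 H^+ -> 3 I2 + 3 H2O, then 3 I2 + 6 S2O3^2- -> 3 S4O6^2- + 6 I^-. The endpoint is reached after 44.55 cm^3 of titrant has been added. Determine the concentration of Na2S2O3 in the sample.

n(KIO3) = 0.04364 x 0.04455 = 0.001944 mol.
From the balanced equation, 1 mol KIO3 reacts with 6 mol Na2S2O3, so n(Na2S2O3) = 0.001944 x 6/1 = 0.01166 mol.
[Na2S2O3] = 0.01166 / 0.01944 L = 0.600 M.

0.600 M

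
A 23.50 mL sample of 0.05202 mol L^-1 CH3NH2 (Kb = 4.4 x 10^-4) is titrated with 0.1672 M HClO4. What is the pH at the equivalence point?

6.02

n(CH3NH2) = 0.05202 x 0.02350 = 0.001222 mol; V(HClO4) at equivalence = 0.001222/0.1672 = 0.007311 L.
At equivalence the base is fully converted to CH3NH3+; total volume = 0.03081 L, so [CH3NH3+] = 0.001222/0.03081 = 0.03968 M.
Ka(CH3NH3+) = Kw/Kb = 1.0e-14 / 4.4 x 10^-4 = 2.27e-11.
[H^+] = sqrt(Ka x [CH3NH3+]) = sqrt(2.27e-11 x 0.03968) = 9.50e-7 M.
pH = -log(9.50e-7) = 6.02.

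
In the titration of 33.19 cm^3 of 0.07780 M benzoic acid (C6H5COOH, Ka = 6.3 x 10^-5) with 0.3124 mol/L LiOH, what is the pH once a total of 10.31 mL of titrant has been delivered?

n(acid) = 0.07780 x 0.03319 = 0.002582 mol; n(LiOH) added = 0.3124 x 0.01031 = 0.003221 mol.
Base is in excess by 0.003221 - 0.002582 = 0.0006387 mol in a total volume of 0.04350 L.
[OH^-] = 0.0006387/0.04350 = 0.01468 M, so pOH = 1.83 and pH = 14.00 - 1.83 = 12.17.

12.17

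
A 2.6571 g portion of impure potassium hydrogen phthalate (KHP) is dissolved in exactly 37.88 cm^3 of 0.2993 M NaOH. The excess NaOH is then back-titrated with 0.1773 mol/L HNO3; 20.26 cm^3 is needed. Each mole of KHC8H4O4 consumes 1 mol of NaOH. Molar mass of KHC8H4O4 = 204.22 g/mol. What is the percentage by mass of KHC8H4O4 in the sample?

Total n(NaOH) added = 0.2993 x 0.03788 = 0.01134 mol.
n(HNO3) used = 0.1773 x 0.02026 = 0.003592 mol, which equals the excess n(NaOH).
So n(NaOH) consumed by the sample = 0.01134 - 0.003592 = 0.007745 mol.
n(KHC8H4O4) = 0.007745 / 1 = 0.007745 mol.
mass KHC8H4O4 = 0.007745 x 204.22 = 1.582 g, so %KHC8H4O4 = 1.582/2.6571 x 100 = 59.5%.

59.5%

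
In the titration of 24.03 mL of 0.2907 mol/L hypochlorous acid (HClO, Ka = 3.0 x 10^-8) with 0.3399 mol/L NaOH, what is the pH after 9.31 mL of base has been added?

7.44

Initial n(HClO) = 0.2907 x 0.02403 = 0.006986 mol.
n(NaOH) added = 0.3399 x 0.009310 = 0.003164 mol, converting that many moles of HClO to ClO-.
Remaining n(HClO) = 0.003821 mol; n(ClO-) = 0.003164 mol.
By Henderson-Hasselbalch, pH = pKa + log([A^-]/[HA]) = 7.52 + log(0.003164/0.003821) = 7.52 + (-0.08) = 7.44.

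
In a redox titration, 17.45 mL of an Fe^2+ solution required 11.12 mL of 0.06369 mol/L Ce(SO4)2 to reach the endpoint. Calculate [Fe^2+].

0.0406 M

n(Ce(SO4)2) = 0.06369 x 0.01112 = 0.0007082 mol.
From the balanced equation, 1 mol Ce(SO4)2 reacts with 1 mol Fe^2+, so n(Fe^2+) = 0.0007082 x 1/1 = 0.0007082 mol.
[Fe^2+] = 0.0007082 / 0.01745 L = 0.0406 M.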